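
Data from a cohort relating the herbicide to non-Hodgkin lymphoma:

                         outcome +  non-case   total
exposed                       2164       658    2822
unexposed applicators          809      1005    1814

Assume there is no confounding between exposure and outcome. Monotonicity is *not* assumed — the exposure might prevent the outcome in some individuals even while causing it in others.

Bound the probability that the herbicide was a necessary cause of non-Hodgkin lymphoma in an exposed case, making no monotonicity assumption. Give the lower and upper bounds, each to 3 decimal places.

0.418 ≤ PN ≤ 0.722

p₁ = P(outcome | exposed) = 2164/2822 = 0.76683
p₀ = P(outcome | unexposed) = 809/1814 = 0.44598
Under exogeneity alone the bounds on PN are max{0,(p₁−p₀)/p₁} ≤ PN ≤ min{1,(1−p₀)/p₁}.
  lower = (p₁ − p₀)/p₁ = 0.32086 / 0.76683 ≈ 0.4184
  upper = min{1, (1 − p₀)/p₁} = 0.55402 / 0.76683 ≈ 0.7225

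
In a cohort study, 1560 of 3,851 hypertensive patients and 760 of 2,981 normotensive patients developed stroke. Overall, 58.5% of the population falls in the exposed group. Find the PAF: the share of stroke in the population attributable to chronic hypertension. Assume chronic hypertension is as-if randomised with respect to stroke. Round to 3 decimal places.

p₁ = P(outcome | exposed) = 1560/3851 = 0.40509
p₀ = P(outcome | unexposed) = 760/2981 = 0.25495
Overall risk P(Y=1) = π·p₁ + (1−π)·p₀ = 0.585×0.40509 + 0.415×0.25495 = 0.34278.
Under exogeneity, PAF = [P(Y=1) − p₀] / P(Y=1).
PAF = (0.34278 − 0.25495) / 0.34278 ≈ 0.2562

PAF ≈ 0.256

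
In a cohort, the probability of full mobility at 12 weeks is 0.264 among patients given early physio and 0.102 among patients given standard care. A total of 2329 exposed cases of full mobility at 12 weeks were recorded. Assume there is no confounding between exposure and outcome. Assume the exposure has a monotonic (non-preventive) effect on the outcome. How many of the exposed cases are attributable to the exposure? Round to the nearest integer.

about 1429 cases

Let p₁ = 0.264, p₀ = 0.102.
PN = (p₁ − p₀)/p₁ = (0.264 − 0.102) / 0.264 ≈ 0.61364.
Attributable cases ≈ PN × (exposed cases) = 0.61364 × 2329 ≈ 1429.16.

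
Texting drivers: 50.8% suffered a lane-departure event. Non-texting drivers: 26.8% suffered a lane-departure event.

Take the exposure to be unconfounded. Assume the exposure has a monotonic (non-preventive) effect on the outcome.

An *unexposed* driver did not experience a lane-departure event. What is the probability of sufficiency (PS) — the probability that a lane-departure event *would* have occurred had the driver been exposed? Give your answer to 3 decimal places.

p₁ = 0.508, p₀ = 0.268.
Under exogeneity and monotonicity, PS = (p₁ − p₀) / (1 − p₀).
PS = (0.508 − 0.268) / (1 − 0.268) = 0.24 / 0.732 ≈ 0.3279

PS ≈ 0.328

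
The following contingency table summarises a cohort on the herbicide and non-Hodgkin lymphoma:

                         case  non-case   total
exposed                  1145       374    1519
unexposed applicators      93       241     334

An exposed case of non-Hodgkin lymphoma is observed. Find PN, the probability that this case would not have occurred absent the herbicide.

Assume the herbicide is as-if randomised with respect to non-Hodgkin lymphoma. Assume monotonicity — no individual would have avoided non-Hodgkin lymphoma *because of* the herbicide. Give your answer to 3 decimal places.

PN ≈ 0.631

p₁ = P(outcome | exposed) = 1145/1519 = 0.75379
p₀ = P(outcome | unexposed) = 93/334 = 0.27844
Under exogeneity and monotonicity, PN = (p₁ − p₀) / p₁.
PN = (0.75379 − 0.27844) / 0.75379 = 0.47534 / 0.75379 ≈ 0.6306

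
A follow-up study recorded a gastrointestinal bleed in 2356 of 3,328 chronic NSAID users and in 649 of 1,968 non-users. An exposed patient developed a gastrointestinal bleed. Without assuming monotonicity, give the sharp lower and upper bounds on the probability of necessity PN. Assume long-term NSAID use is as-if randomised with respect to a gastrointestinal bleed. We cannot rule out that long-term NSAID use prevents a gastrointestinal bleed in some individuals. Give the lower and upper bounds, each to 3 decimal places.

0.534 ≤ PN ≤ 0.947

p₁ = P(outcome | exposed) = 2356/3328 = 0.70793
p₀ = P(outcome | unexposed) = 649/1968 = 0.32978
Under exogeneity alone the bounds on PN are max{0,(p₁−p₀)/p₁} ≤ PN ≤ min{1,(1−p₀)/p₁}.
  lower = (p₁ − p₀)/p₁ = 0.37816 / 0.70793 ≈ 0.5342
  upper = min{1, (1 − p₀)/p₁} = 0.67022 / 0.70793 ≈ 0.9467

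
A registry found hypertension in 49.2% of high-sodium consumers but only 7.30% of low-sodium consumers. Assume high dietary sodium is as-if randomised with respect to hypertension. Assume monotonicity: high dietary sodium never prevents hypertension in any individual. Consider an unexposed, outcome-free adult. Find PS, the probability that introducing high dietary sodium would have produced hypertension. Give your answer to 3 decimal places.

PS ≈ 0.452

p₁ = 0.492, p₀ = 0.073.
Under exogeneity and monotonicity, PS = (p₁ − p₀) / (1 − p₀).
PS = (0.492 − 0.073) / (1 − 0.073) = 0.419 / 0.927 ≈ 0.4520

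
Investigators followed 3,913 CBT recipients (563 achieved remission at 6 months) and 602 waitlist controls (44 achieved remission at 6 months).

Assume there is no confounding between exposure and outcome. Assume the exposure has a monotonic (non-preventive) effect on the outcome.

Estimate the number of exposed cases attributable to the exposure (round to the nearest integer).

about 277 cases

p₁ = P(outcome | exposed) = 563/3913 = 0.14388
p₀ = P(outcome | unexposed) = 44/602 = 0.07309
PN = (p₁ − p₀)/p₁ = (0.14388 − 0.07309) / 0.14388 ≈ 0.49201.
Attributable cases ≈ PN × (exposed cases) = 0.49201 × 563 ≈ 277.00.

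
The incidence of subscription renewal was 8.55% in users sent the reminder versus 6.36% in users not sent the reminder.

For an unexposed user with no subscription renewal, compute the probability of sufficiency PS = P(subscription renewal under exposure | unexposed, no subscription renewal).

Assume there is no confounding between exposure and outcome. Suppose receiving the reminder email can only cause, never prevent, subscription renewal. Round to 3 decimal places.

PS ≈ 0.023

p₁ = 0.0855, p₀ = 0.0636.
Under exogeneity and monotonicity, PS = (p₁ − p₀) / (1 − p₀).
PS = (0.0855 − 0.0636) / (1 − 0.0636) = 0.0219 / 0.9364 ≈ 0.0234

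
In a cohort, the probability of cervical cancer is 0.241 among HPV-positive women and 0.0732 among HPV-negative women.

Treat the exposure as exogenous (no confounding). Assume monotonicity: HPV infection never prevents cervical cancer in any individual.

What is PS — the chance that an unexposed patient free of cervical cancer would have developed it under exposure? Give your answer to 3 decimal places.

Let p₁ = 0.241, p₀ = 0.0732.
Under exogeneity and monotonicity, PS = (p₁ − p₀) / (1 − p₀).
PS = (0.241 − 0.0732) / (1 − 0.0732) = 0.1678 / 0.9268 ≈ 0.1811

PS ≈ 0.181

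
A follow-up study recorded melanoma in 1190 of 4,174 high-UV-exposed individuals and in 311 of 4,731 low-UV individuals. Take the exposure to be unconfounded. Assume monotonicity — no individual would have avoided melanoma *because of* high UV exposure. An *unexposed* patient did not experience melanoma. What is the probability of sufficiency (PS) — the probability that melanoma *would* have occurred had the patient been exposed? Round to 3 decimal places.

p₁ = P(outcome | exposed) = 1190/4174 = 0.2851
p₀ = P(outcome | unexposed) = 311/4731 = 0.065737
Under exogeneity and monotonicity, PS = (p₁ − p₀) / (1 − p₀).
PS = (0.2851 − 0.065737) / (1 − 0.065737) = 0.21936 / 0.93426 ≈ 0.2348

PS ≈ 0.235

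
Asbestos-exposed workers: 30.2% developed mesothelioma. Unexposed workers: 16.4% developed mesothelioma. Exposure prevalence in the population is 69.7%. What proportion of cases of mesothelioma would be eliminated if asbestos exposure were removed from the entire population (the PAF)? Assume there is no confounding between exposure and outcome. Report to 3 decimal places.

PAF ≈ 0.370

p₁ = 0.302, p₀ = 0.164.
Overall risk P(Y=1) = π·p₁ + (1−π)·p₀ = 0.697×0.302 + 0.303×0.164 = 0.26019.
Under exogeneity, PAF = [P(Y=1) − p₀] / P(Y=1).
PAF = (0.26019 − 0.164) / 0.26019 ≈ 0.3697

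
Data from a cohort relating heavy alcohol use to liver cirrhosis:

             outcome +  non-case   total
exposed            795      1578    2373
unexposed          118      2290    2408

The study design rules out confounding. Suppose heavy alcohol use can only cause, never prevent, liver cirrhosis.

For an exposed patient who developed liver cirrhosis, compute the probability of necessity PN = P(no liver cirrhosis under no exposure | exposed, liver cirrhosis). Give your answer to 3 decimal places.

p₁ = P(outcome | exposed) = 795/2373 = 0.33502
p₀ = P(outcome | unexposed) = 118/2408 = 0.049003
Under exogeneity and monotonicity, PN = (p₁ − p₀)/p₁.
PN = (0.33502 − 0.049003) / 0.33502 ≈ 0.8537

PN ≈ 0.854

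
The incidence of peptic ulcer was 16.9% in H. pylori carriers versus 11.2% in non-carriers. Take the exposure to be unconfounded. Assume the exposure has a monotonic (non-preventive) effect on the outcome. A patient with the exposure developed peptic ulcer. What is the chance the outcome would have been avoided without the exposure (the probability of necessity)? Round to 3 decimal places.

PN ≈ 0.337

p₁ = 0.169, p₀ = 0.112.
Under exogeneity and monotonicity, PN = (p₁ − p₀) / p₁.
PN = (0.169 − 0.112) / 0.169 = 0.057 / 0.169 ≈ 0.3373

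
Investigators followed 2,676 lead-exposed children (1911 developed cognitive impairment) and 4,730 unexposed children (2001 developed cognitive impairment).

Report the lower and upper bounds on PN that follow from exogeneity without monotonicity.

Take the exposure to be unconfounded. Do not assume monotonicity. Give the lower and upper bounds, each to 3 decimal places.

0.408 ≤ PN ≤ 0.808

p₁ = P(outcome | exposed) = 1911/2676 = 0.71413
p₀ = P(outcome | unexposed) = 2001/4730 = 0.42304
Under exogeneity alone the bounds on PN are max{0,(p₁−p₀)/p₁} ≤ PN ≤ min{1,(1−p₀)/p₁}.
  lower = (p₁ − p₀)/p₁ = 0.29108 / 0.71413 ≈ 0.4076
  upper = min{1, (1 − p₀)/p₁} = 0.57696 / 0.71413 ≈ 0.8079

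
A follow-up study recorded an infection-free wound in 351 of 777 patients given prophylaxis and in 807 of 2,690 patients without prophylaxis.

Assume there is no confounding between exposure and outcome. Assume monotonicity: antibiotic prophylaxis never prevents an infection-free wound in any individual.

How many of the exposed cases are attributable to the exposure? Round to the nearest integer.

about 118 cases

p₁ = P(outcome | exposed) = 351/777 = 0.45174
p₀ = P(outcome | unexposed) = 807/2690 = 0.3
PN = (p₁ − p₀)/p₁ = (0.45174 − 0.3) / 0.45174 ≈ 0.33590.
Attributable cases ≈ PN × (exposed cases) = 0.33590 × 351 ≈ 117.90.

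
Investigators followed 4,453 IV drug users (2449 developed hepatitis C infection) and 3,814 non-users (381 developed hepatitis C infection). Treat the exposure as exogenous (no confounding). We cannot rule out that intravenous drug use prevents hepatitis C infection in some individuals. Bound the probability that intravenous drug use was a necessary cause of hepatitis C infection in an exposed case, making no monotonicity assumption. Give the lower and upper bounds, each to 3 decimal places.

0.818 ≤ PN ≤ 1.000

p₁ = P(outcome | exposed) = 2449/4453 = 0.54997
p₀ = P(outcome | unexposed) = 381/3814 = 0.099895
Under exogeneity alone the bounds on PN are max{0,(p₁−p₀)/p₁} ≤ PN ≤ min{1,(1−p₀)/p₁}.
  lower = (p₁ − p₀)/p₁ = 0.45007 / 0.54997 ≈ 0.8184
  upper = min{1, (1 − p₀)/p₁} = 0.9001 / 0.54997 ≈ 1.6367 → capped at 1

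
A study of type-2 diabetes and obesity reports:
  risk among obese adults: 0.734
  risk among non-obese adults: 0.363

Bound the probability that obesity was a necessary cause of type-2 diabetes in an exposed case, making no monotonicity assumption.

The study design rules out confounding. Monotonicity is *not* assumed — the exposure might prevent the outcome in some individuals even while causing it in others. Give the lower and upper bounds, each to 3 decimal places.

0.505 ≤ PN ≤ 0.868

Let p₁ = 0.734, p₀ = 0.363.
Under exogeneity alone the bounds on PN are max{0,(p₁−p₀)/p₁} ≤ PN ≤ min{1,(1−p₀)/p₁}.
  lower = (p₁ − p₀)/p₁ = 0.371 / 0.734 ≈ 0.5054
  upper = min{1, (1 − p₀)/p₁} = 0.637 / 0.734 ≈ 0.8678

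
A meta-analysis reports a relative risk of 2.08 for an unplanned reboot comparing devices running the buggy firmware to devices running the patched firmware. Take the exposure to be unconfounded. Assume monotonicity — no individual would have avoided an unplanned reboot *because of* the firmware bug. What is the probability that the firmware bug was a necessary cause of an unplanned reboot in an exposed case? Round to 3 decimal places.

Under exogeneity and monotonicity, PN = (RR − 1) / RR = 1 − 1/RR.
PN = (2.08 − 1) / 2.08 = 1.08 / 2.08 ≈ 0.5192

PN ≈ 0.519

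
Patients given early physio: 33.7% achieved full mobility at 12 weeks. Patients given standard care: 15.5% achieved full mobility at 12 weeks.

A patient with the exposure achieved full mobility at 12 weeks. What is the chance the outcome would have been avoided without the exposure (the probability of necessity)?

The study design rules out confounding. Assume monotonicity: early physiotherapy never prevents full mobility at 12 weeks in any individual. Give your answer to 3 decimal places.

p₁ = 0.337, p₀ = 0.155.
Under exogeneity and monotonicity, PN = (p₁ − p₀) / p₁.
PN = (0.337 − 0.155) / 0.337 = 0.182 / 0.337 ≈ 0.5401

PN ≈ 0.540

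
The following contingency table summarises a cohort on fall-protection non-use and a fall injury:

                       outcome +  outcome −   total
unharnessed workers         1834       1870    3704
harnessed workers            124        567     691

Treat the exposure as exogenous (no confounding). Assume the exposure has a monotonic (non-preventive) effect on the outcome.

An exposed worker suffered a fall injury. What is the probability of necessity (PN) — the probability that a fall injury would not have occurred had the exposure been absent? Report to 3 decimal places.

PN ≈ 0.638

p₁ = P(outcome | exposed) = 1834/3704 = 0.49514
p₀ = P(outcome | unexposed) = 124/691 = 0.17945
Under exogeneity and monotonicity, PN = (p₁ − p₀)/p₁.
PN = (0.49514 − 0.17945) / 0.49514 ≈ 0.6376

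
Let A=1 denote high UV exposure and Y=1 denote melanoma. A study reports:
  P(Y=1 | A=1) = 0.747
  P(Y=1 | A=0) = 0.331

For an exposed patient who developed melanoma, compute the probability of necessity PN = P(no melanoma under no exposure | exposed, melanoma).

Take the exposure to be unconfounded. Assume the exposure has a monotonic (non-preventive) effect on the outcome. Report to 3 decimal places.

PN ≈ 0.557

Let p₁ = 0.747, p₀ = 0.331.
Under exogeneity and monotonicity, PN = (p₁ − p₀) / p₁.
PN = (0.747 − 0.331) / 0.747 = 0.416 / 0.747 ≈ 0.5569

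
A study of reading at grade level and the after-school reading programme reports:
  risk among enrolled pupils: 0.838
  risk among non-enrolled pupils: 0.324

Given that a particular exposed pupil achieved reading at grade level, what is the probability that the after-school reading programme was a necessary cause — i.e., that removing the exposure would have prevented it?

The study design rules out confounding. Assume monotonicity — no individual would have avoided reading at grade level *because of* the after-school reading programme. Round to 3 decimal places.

PN ≈ 0.613

Let p₁ = 0.838, p₀ = 0.324.
Under exogeneity and monotonicity, PN = (p₁ − p₀) / p₁.
PN = (0.838 − 0.324) / 0.838 = 0.514 / 0.838 ≈ 0.6134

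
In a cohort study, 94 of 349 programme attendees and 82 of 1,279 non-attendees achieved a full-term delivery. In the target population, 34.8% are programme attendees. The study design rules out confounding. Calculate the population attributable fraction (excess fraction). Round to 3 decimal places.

PAF ≈ 0.527

p₁ = P(outcome | exposed) = 94/349 = 0.26934
p₀ = P(outcome | unexposed) = 82/1279 = 0.064113
Overall risk P(Y=1) = π·p₁ + (1−π)·p₀ = 0.348×0.26934 + 0.652×0.064113 = 0.13553.
Under exogeneity, PAF = [P(Y=1) − p₀] / P(Y=1).
PAF = (0.13553 − 0.064113) / 0.13553 ≈ 0.5270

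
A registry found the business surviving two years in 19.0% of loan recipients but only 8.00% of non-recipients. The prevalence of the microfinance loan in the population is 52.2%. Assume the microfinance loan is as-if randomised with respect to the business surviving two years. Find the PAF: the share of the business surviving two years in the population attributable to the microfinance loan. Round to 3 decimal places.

PAF ≈ 0.418

p₁ = 0.19, p₀ = 0.08.
Overall risk P(Y=1) = π·p₁ + (1−π)·p₀ = 0.522×0.19 + 0.478×0.08 = 0.13742.
Under exogeneity, PAF = [P(Y=1) − p₀] / P(Y=1).
PAF = (0.13742 − 0.08) / 0.13742 ≈ 0.4178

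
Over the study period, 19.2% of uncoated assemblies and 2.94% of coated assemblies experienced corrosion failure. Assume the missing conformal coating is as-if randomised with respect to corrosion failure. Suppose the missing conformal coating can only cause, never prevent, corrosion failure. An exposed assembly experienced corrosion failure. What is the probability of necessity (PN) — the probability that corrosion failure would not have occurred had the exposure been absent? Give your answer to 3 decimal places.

PN ≈ 0.847

p₁ = 0.192, p₀ = 0.0294.
Under exogeneity and monotonicity, PN = (p₁ − p₀) / p₁.
PN = (0.192 − 0.0294) / 0.192 = 0.1626 / 0.192 ≈ 0.8469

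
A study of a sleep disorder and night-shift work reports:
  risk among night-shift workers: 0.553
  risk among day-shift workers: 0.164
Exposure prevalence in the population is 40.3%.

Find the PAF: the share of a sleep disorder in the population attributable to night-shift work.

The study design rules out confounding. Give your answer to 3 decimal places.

Let p₁ = 0.553, p₀ = 0.164.
Overall risk P(Y=1) = π·p₁ + (1−π)·p₀ = 0.403×0.553 + 0.597×0.164 = 0.32077.
Under exogeneity, PAF = [P(Y=1) − p₀] / P(Y=1).
PAF = (0.32077 − 0.164) / 0.32077 ≈ 0.4887

PAF ≈ 0.489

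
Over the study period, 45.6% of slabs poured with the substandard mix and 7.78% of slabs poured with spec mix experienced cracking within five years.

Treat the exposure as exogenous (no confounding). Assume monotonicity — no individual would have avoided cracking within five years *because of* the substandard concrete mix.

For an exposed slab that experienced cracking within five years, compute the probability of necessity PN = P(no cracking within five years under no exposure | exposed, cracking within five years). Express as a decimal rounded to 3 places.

p₁ = 0.456, p₀ = 0.0778.
Under exogeneity and monotonicity, PN = (p₁ − p₀) / p₁.
PN = (0.456 − 0.0778) / 0.456 = 0.3782 / 0.456 ≈ 0.8294

PN ≈ 0.829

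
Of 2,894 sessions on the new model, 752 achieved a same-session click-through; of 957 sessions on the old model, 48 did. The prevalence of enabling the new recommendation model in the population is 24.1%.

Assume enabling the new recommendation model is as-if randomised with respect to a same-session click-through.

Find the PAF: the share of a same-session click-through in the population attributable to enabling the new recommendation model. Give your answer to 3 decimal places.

p₁ = P(outcome | exposed) = 752/2894 = 0.25985
p₀ = P(outcome | unexposed) = 48/957 = 0.050157
Overall risk P(Y=1) = π·p₁ + (1−π)·p₀ = 0.241×0.25985 + 0.759×0.050157 = 0.10069.
Under exogeneity, PAF = [P(Y=1) − p₀] / P(Y=1).
PAF = (0.10069 − 0.050157) / 0.10069 ≈ 0.5019

PAF ≈ 0.502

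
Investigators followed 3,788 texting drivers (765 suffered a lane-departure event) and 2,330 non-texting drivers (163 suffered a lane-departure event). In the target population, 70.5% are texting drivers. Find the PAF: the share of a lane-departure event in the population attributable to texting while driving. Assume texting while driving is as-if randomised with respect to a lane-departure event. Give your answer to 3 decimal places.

PAF ≈ 0.571

p₁ = P(outcome | exposed) = 765/3788 = 0.20195
p₀ = P(outcome | unexposed) = 163/2330 = 0.069957
Overall risk P(Y=1) = π·p₁ + (1−π)·p₀ = 0.705×0.20195 + 0.295×0.069957 = 0.16301.
Under exogeneity, PAF = [P(Y=1) − p₀] / P(Y=1).
PAF = (0.16301 − 0.069957) / 0.16301 ≈ 0.5709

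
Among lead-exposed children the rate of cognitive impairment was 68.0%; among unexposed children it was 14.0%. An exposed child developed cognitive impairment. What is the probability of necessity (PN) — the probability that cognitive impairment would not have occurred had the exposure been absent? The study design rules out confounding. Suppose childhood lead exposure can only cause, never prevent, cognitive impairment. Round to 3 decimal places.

p₁ = 0.68, p₀ = 0.14.
Under exogeneity and monotonicity, PN = (p₁ − p₀) / p₁.
PN = (0.68 − 0.14) / 0.68 = 0.54 / 0.68 ≈ 0.7941

PN ≈ 0.794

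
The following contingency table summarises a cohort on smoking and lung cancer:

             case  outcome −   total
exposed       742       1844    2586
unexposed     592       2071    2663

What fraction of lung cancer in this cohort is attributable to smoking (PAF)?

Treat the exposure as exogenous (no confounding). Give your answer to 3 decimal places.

p₁ = P(outcome | exposed) = 742/2586 = 0.28693
p₀ = P(outcome | unexposed) = 592/2663 = 0.22231
Exposure prevalence π = 2586/5249 = 0.49267; overall risk P(Y=1) = 0.25414.
Under exogeneity, PAF = [P(Y=1) − p₀]/P(Y=1).
PAF = (0.25414 − 0.22231) / 0.25414 ≈ 0.1253

PAF ≈ 0.125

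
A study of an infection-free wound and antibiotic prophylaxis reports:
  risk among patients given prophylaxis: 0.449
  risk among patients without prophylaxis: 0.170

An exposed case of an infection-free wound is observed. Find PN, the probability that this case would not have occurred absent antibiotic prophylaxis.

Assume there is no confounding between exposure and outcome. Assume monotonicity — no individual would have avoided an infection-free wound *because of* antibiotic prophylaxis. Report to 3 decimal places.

PN ≈ 0.621

Let p₁ = 0.449, p₀ = 0.17.
Under exogeneity and monotonicity, PN = (p₁ − p₀) / p₁.
PN = (0.449 − 0.17) / 0.449 = 0.279 / 0.449 ≈ 0.6214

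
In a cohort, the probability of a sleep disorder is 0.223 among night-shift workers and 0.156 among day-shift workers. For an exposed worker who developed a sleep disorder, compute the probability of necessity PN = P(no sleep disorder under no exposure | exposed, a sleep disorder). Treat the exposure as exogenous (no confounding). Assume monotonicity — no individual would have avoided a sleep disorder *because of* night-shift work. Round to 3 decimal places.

Let p₁ = 0.223, p₀ = 0.156.
Under exogeneity and monotonicity, PN = (p₁ − p₀) / p₁.
PN = (0.223 − 0.156) / 0.223 = 0.067 / 0.223 ≈ 0.3004

PN ≈ 0.300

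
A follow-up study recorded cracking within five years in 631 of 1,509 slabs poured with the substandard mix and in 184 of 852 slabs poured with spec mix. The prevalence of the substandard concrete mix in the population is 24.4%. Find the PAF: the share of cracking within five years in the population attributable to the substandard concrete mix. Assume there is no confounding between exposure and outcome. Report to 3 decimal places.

p₁ = P(outcome | exposed) = 631/1509 = 0.41816
p₀ = P(outcome | unexposed) = 184/852 = 0.21596
Overall risk P(Y=1) = π·p₁ + (1−π)·p₀ = 0.244×0.41816 + 0.756×0.21596 = 0.2653.
Under exogeneity, PAF = [P(Y=1) − p₀] / P(Y=1).
PAF = (0.2653 − 0.21596) / 0.2653 ≈ 0.1860

PAF ≈ 0.186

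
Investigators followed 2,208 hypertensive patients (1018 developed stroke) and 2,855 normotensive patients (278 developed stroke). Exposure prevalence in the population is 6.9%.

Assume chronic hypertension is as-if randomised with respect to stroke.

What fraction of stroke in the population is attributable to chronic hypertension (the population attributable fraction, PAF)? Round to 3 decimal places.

PAF ≈ 0.205

p₁ = P(outcome | exposed) = 1018/2208 = 0.46105
p₀ = P(outcome | unexposed) = 278/2855 = 0.097373
Overall risk P(Y=1) = π·p₁ + (1−π)·p₀ = 0.069×0.46105 + 0.931×0.097373 = 0.12247.
Under exogeneity, PAF = [P(Y=1) − p₀] / P(Y=1).
PAF = (0.12247 − 0.097373) / 0.12247 ≈ 0.2049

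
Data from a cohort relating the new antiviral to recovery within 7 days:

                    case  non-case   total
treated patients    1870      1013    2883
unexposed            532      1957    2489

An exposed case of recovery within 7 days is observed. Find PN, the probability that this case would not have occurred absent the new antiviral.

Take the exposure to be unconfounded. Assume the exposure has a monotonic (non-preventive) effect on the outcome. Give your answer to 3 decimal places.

PN ≈ 0.670

p₁ = P(outcome | exposed) = 1870/2883 = 0.64863
p₀ = P(outcome | unexposed) = 532/2489 = 0.21374
Under exogeneity and monotonicity, PN = (p₁ − p₀) / p₁.
PN = (0.64863 − 0.21374) / 0.64863 = 0.43489 / 0.64863 ≈ 0.6705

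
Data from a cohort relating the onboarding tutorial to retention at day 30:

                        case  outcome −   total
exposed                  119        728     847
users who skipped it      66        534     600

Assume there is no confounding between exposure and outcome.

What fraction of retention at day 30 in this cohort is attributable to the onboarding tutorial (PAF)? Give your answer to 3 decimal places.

PAF ≈ 0.140

p₁ = P(outcome | exposed) = 119/847 = 0.1405
p₀ = P(outcome | unexposed) = 66/600 = 0.11
Exposure prevalence π = 847/1447 = 0.58535; overall risk P(Y=1) = 0.12785.
Under exogeneity, PAF = [P(Y=1) − p₀]/P(Y=1).
PAF = (0.12785 − 0.11) / 0.12785 ≈ 0.1396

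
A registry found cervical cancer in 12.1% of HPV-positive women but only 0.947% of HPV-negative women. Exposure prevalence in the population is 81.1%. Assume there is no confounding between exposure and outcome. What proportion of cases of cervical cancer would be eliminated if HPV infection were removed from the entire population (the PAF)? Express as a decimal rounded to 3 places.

PAF ≈ 0.905

p₁ = 0.121, p₀ = 0.00947.
Overall risk P(Y=1) = π·p₁ + (1−π)·p₀ = 0.811×0.121 + 0.189×0.00947 = 0.099921.
Under exogeneity, PAF = [P(Y=1) − p₀] / P(Y=1).
PAF = (0.099921 − 0.00947) / 0.099921 ≈ 0.9052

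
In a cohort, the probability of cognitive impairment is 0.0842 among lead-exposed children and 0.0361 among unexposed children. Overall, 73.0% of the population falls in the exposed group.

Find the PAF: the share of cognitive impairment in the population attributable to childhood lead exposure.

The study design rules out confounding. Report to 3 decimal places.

PAF ≈ 0.493

Let p₁ = 0.0842, p₀ = 0.0361.
Overall risk P(Y=1) = π·p₁ + (1−π)·p₀ = 0.73×0.0842 + 0.27×0.0361 = 0.071213.
Under exogeneity, PAF = [P(Y=1) − p₀] / P(Y=1).
PAF = (0.071213 − 0.0361) / 0.071213 ≈ 0.4931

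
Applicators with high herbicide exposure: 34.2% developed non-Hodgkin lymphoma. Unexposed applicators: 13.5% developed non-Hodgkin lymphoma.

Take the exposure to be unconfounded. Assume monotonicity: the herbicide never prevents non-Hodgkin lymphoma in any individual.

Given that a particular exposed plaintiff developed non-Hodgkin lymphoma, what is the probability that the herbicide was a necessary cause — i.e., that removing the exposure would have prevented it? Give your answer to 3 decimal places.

PN ≈ 0.605

p₁ = 0.342, p₀ = 0.135.
Under exogeneity and monotonicity, PN = (p₁ − p₀) / p₁.
PN = (0.342 − 0.135) / 0.342 = 0.207 / 0.342 ≈ 0.6053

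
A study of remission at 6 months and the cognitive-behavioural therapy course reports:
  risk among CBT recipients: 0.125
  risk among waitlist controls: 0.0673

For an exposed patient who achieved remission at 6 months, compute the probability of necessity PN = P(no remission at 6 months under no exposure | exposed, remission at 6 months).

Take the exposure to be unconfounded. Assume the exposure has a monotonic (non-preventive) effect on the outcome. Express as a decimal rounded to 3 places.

Let p₁ = 0.125, p₀ = 0.0673.
Under exogeneity and monotonicity, PN = (p₁ − p₀) / p₁.
PN = (0.125 − 0.0673) / 0.125 = 0.0577 / 0.125 ≈ 0.4616

PN ≈ 0.462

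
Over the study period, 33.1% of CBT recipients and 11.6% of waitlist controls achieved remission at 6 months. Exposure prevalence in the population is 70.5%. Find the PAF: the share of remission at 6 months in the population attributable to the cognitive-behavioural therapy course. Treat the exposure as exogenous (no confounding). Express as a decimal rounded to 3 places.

PAF ≈ 0.566

p₁ = 0.331, p₀ = 0.116.
Overall risk P(Y=1) = π·p₁ + (1−π)·p₀ = 0.705×0.331 + 0.295×0.116 = 0.26758.
Under exogeneity, PAF = [P(Y=1) − p₀] / P(Y=1).
PAF = (0.26758 − 0.116) / 0.26758 ≈ 0.5665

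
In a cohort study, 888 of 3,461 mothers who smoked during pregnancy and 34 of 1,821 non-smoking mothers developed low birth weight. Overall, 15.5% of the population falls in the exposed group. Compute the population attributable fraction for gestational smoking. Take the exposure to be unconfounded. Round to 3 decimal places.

p₁ = P(outcome | exposed) = 888/3461 = 0.25657
p₀ = P(outcome | unexposed) = 34/1821 = 0.018671
Overall risk P(Y=1) = π·p₁ + (1−π)·p₀ = 0.155×0.25657 + 0.845×0.018671 = 0.055546.
Under exogeneity, PAF = [P(Y=1) − p₀] / P(Y=1).
PAF = (0.055546 − 0.018671) / 0.055546 ≈ 0.6639

PAF ≈ 0.664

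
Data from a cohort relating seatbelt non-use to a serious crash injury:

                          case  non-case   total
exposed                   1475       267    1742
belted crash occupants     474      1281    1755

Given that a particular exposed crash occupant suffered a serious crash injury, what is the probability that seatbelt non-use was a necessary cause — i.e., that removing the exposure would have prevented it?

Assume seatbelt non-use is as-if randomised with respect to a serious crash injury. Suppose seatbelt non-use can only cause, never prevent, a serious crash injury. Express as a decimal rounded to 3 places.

p₁ = P(outcome | exposed) = 1475/1742 = 0.84673
p₀ = P(outcome | unexposed) = 474/1755 = 0.27009
Under exogeneity and monotonicity, PN = (p₁ − p₀) / p₁.
PN = (0.84673 − 0.27009) / 0.84673 = 0.57664 / 0.84673 ≈ 0.6810

PN ≈ 0.681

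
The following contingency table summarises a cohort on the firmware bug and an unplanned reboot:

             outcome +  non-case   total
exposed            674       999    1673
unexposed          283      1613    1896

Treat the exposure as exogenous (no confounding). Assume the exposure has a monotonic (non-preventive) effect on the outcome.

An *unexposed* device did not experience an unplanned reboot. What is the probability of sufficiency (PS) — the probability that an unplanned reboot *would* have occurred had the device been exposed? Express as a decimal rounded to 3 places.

p₁ = P(outcome | exposed) = 674/1673 = 0.40287
p₀ = P(outcome | unexposed) = 283/1896 = 0.14926
Under exogeneity and monotonicity, PS = (p₁ − p₀) / (1 − p₀).
PS = (0.40287 − 0.14926) / (1 − 0.14926) = 0.25361 / 0.85074 ≈ 0.2981

PS ≈ 0.298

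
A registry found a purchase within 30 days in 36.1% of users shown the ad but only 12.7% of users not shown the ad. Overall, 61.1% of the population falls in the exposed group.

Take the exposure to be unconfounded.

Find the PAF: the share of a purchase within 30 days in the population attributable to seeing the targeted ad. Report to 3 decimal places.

PAF ≈ 0.530

p₁ = 0.361, p₀ = 0.127.
Overall risk P(Y=1) = π·p₁ + (1−π)·p₀ = 0.611×0.361 + 0.389×0.127 = 0.26997.
Under exogeneity, PAF = [P(Y=1) − p₀] / P(Y=1).
PAF = (0.26997 − 0.127) / 0.26997 ≈ 0.5296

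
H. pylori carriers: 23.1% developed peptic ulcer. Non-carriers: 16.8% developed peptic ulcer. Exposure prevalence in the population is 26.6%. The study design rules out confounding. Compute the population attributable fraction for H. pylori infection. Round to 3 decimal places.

p₁ = 0.231, p₀ = 0.168.
Overall risk P(Y=1) = π·p₁ + (1−π)·p₀ = 0.266×0.231 + 0.734×0.168 = 0.18476.
Under exogeneity, PAF = [P(Y=1) − p₀] / P(Y=1).
PAF = (0.18476 − 0.168) / 0.18476 ≈ 0.0907

PAF ≈ 0.091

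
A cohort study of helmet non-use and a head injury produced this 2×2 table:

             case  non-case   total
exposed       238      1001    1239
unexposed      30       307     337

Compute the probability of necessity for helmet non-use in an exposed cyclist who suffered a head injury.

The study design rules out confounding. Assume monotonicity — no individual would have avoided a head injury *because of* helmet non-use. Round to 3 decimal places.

p₁ = P(outcome | exposed) = 238/1239 = 0.19209
p₀ = P(outcome | unexposed) = 30/337 = 0.089021
Under exogeneity and monotonicity, PN = (p₁ − p₀) / p₁.
PN = (0.19209 − 0.089021) / 0.19209 = 0.10307 / 0.19209 ≈ 0.5366

PN ≈ 0.537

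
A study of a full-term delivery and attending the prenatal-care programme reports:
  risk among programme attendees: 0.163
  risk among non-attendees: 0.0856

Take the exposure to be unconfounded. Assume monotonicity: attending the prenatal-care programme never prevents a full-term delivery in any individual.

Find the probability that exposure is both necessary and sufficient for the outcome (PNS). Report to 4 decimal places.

PNS ≈ 0.0774

Let p₁ = 0.163, p₀ = 0.0856.
Under exogeneity and monotonicity, PNS = p₁ − p₀.
PNS = 0.163 − 0.0856 = 0.0774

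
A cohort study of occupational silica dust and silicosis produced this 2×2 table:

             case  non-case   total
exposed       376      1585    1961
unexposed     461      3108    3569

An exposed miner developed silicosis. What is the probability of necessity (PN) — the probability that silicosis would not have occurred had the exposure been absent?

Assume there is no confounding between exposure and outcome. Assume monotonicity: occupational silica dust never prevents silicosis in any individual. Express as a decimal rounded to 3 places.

PN ≈ 0.326

p₁ = P(outcome | exposed) = 376/1961 = 0.19174
p₀ = P(outcome | unexposed) = 461/3569 = 0.12917
Under exogeneity and monotonicity, PN = (p₁ − p₀) / p₁.
PN = (0.19174 − 0.12917) / 0.19174 = 0.062571 / 0.19174 ≈ 0.3263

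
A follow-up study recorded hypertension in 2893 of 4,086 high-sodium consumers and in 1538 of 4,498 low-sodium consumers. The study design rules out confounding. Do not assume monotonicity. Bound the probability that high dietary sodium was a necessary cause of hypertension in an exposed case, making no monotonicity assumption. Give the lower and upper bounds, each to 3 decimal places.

p₁ = P(outcome | exposed) = 2893/4086 = 0.70803
p₀ = P(outcome | unexposed) = 1538/4498 = 0.34193
Under exogeneity alone the bounds on PN are max{0,(p₁−p₀)/p₁} ≤ PN ≤ min{1,(1−p₀)/p₁}.
  lower = (p₁ − p₀)/p₁ = 0.3661 / 0.70803 ≈ 0.5171
  upper = min{1, (1 − p₀)/p₁} = 0.65807 / 0.70803 ≈ 0.9294

0.517 ≤ PN ≤ 0.929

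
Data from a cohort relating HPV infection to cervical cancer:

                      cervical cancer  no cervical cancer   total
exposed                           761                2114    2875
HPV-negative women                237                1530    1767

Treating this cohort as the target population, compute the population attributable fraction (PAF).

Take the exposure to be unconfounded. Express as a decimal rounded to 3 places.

PAF ≈ 0.376

p₁ = P(outcome | exposed) = 761/2875 = 0.2647
p₀ = P(outcome | unexposed) = 237/1767 = 0.13413
Exposure prevalence π = 2875/4642 = 0.61935; overall risk P(Y=1) = 0.21499.
Under exogeneity, PAF = [P(Y=1) − p₀]/P(Y=1).
PAF = (0.21499 − 0.13413) / 0.21499 ≈ 0.3761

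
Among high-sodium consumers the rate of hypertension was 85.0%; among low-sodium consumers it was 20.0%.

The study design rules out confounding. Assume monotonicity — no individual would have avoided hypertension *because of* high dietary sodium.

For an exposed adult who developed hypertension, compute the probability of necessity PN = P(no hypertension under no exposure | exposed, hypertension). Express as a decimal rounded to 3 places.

PN ≈ 0.765

p₁ = 0.85, p₀ = 0.2.
Under exogeneity and monotonicity, PN = (p₁ − p₀) / p₁.
PN = (0.85 − 0.2) / 0.85 = 0.65 / 0.85 ≈ 0.7647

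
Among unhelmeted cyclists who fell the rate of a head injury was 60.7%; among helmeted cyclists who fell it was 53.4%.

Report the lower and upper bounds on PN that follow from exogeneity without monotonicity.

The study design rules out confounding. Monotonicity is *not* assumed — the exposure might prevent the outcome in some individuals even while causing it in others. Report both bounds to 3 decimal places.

p₁ = 0.607, p₀ = 0.534.
Under exogeneity alone the bounds on PN are max{0,(p₁−p₀)/p₁} ≤ PN ≤ min{1,(1−p₀)/p₁}.
  lower = (p₁ − p₀)/p₁ = 0.073 / 0.607 ≈ 0.1203
  upper = min{1, (1 − p₀)/p₁} = 0.466 / 0.607 ≈ 0.7677

0.120 ≤ PN ≤ 0.768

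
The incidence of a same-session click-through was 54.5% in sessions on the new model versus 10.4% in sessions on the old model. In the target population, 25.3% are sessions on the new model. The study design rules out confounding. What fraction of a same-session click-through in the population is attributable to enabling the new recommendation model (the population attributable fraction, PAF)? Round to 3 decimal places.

PAF ≈ 0.518

p₁ = 0.545, p₀ = 0.104.
Overall risk P(Y=1) = π·p₁ + (1−π)·p₀ = 0.253×0.545 + 0.747×0.104 = 0.21557.
Under exogeneity, PAF = [P(Y=1) − p₀] / P(Y=1).
PAF = (0.21557 − 0.104) / 0.21557 ≈ 0.5176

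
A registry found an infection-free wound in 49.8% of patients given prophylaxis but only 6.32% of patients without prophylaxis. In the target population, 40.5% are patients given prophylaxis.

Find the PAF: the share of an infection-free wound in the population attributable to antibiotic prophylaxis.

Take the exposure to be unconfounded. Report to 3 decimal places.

p₁ = 0.498, p₀ = 0.0632.
Overall risk P(Y=1) = π·p₁ + (1−π)·p₀ = 0.405×0.498 + 0.595×0.0632 = 0.23929.
Under exogeneity, PAF = [P(Y=1) − p₀] / P(Y=1).
PAF = (0.23929 − 0.0632) / 0.23929 ≈ 0.7359

PAF ≈ 0.736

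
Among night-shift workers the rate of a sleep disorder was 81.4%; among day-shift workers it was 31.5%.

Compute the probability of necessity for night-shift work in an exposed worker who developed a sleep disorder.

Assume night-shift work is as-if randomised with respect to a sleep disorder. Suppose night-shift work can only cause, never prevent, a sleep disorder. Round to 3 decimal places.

p₁ = 0.814, p₀ = 0.315.
Under exogeneity and monotonicity, PN = (p₁ − p₀) / p₁.
PN = (0.814 − 0.315) / 0.814 = 0.499 / 0.814 ≈ 0.6130

PN ≈ 0.613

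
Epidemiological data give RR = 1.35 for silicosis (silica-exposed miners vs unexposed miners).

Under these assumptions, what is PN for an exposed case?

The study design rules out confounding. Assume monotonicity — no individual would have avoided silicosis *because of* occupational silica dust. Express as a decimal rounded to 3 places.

Under exogeneity and monotonicity, PN = (RR − 1) / RR = 1 − 1/RR.
PN = (1.35 − 1) / 1.35 = 0.35 / 1.35 ≈ 0.2593

PN ≈ 0.259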